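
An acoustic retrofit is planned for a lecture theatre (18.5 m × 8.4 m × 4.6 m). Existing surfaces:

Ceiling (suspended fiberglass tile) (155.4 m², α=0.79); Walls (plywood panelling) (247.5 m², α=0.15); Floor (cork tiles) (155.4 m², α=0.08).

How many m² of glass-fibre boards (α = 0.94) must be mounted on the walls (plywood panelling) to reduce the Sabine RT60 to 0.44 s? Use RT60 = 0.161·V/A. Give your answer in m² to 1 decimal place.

A₁ = Σ Sᵢαᵢ = 155.4×0.79 + 247.5×0.15 + 155.4×0.08 = 172.323 sabins.
Required A₂ = 0.161·714.84/0.44 = 261.566 sabins.
ΔA needed = 261.566 − 172.323 = 89.243 sabins.
Each m² of panel replacing the walls (plywood panelling) adds (0.94 − 0.15) = 0.79 sabins.
Area = ΔA/Δα = 89.243/0.79 = 113.0 m².

113.0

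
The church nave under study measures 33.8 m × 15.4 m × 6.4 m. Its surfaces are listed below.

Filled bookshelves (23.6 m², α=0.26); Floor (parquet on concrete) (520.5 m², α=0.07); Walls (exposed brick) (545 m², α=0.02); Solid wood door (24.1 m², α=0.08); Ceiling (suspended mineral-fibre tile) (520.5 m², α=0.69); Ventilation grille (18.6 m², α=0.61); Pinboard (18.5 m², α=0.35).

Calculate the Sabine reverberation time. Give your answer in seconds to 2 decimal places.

Summing Sᵢαᵢ: 6.136 + 36.435 + 10.900 + 1.928 + 359.145 + 11.346 + 6.475 → A = 432.365 sabins.
Room volume: 3331.328 m³.
T = 0.161 V/A = 0.161·3331.328/432.365 = 1.24 s.

1.24 seconds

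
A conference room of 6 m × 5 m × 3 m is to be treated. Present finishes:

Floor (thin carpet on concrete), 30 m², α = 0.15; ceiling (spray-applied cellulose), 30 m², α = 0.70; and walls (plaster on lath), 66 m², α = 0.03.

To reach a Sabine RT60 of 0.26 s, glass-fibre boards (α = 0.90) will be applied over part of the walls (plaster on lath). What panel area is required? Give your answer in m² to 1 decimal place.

A₁ = Σ Sᵢαᵢ = 30·0.15 + 30·0.70 + 66·0.03 = 27.480 sabins.
Required A₂ = 0.161·90/0.26 = 55.731 sabins.
ΔA needed = 55.731 − 27.480 = 28.251 sabins.
Each m² of panel replacing the walls (plaster on lath) adds (0.90 − 0.03) = 0.87 sabins.
Area = ΔA/Δα = 28.251/0.87 = 32.5 m².

32.5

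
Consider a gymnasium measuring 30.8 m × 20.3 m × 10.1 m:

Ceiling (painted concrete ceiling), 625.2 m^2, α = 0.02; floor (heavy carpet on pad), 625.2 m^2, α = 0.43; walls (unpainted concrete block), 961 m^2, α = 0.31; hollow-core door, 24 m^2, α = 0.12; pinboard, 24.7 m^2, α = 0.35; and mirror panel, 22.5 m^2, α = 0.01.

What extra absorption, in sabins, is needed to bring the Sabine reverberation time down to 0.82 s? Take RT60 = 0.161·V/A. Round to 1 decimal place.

Equivalent absorption area: A₁ = 625.2·0.02 + 625.2·0.43 + 961·0.31 + 24·0.12 + 24.7·0.35 + 22.5·0.01 = 591.000 m^2.
Target A₂ = 0.161·6314.924/0.82 = 1239.881 sabins (V = 6314.924 m³).
Shortfall: 1239.881 − 591.000 = 648.9 sabins.

648.9 sabins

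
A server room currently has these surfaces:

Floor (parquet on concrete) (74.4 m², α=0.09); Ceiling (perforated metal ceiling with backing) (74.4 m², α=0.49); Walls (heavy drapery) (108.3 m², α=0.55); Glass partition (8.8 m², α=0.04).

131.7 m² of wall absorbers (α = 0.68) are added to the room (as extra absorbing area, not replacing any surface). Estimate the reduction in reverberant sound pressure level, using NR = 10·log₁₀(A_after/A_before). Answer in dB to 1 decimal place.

Summing Sᵢαᵢ: 6.696 + 36.456 + 59.565 + 0.352 → A_before = 103.069 sabins.
Treatment contributes 131.7·0.68 = 89.556 sabins.
New total A_after = 192.625 sabins.
NR = 10·log₁₀(192.625/103.069) = 2.7 dB.

2.7 dB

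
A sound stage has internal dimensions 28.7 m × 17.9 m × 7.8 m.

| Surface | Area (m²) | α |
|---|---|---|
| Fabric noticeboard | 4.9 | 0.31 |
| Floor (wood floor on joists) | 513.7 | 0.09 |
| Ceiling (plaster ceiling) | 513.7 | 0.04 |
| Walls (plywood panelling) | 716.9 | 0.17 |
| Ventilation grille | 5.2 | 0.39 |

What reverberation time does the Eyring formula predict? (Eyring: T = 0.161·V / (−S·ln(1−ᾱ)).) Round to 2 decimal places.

3.17 s

S = Σ Sᵢ = 1754.4 m².
Absorption A = 4.9·0.31 + 513.7·0.09 + 513.7·0.04 + 716.9·0.17 + 5.2·0.39 = 192.201 sabins.
ᾱ = 192.201 / 1754.4 = 0.1096.
Eyring denominator: −S ln(1−ᾱ) = 203.659.
V = 28.7 × 17.9 × 7.8 = 4007.094 m³.
RT60 = 0.161 × 4007.094 / 203.659 = 3.17 s.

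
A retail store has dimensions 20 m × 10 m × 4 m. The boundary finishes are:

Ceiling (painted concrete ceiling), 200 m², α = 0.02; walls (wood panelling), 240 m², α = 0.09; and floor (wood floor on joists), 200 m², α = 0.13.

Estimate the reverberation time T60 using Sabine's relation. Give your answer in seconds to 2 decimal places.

2.50 s

Total absorption A = 200·0.02 + 240·0.09 + 200·0.13
  = 4.000 + 21.600 + 26.000 = 51.600 m² sabins.
Room volume: 800 m³.
Sabine: RT60 = 0.161 × 800 / 51.600 = 2.50 s.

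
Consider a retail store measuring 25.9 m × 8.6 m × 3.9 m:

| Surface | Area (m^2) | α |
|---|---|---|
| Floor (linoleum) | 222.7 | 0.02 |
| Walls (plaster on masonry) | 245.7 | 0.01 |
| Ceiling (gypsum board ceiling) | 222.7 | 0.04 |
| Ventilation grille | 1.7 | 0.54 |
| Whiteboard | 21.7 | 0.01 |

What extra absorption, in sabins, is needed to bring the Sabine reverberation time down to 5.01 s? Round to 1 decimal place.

11.0 sabins

A₁ = Σ Sᵢαᵢ = 222.7*0.02 + 245.7*0.01 + 222.7*0.04 + 1.7*0.54 + 21.7*0.01 = 16.954 sabins.
Target A₂ = 0.161·868.686/5.01 = 27.916 sabins (V = 868.686 m³).
Additional absorption ΔA = 27.916 − 16.954 = 11.0 sabins.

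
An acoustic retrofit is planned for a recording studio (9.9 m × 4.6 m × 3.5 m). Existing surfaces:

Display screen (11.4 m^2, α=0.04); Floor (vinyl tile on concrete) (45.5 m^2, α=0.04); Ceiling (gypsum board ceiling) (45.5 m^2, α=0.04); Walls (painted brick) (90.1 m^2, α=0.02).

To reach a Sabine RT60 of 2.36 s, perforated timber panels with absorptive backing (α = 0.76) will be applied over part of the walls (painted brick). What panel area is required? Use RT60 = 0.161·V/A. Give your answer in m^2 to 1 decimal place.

6.7

A₁ = Σ Sᵢαᵢ = 11.4*0.04 + 45.5*0.04 + 45.5*0.04 + 90.1*0.02 = 5.898 sabins.
V = 159.39 m³. Target absorption A₂ = 0.161 × 159.39 / 2.36 = 10.874 sabins.
Absorption to add: 10.874 − 5.898 = 4.976 sabins.
Each m^2 of panel replacing the walls (painted brick) adds (0.76 − 0.02) = 0.74 sabins.
Panel area = 4.976 / 0.74 = 6.7 m^2.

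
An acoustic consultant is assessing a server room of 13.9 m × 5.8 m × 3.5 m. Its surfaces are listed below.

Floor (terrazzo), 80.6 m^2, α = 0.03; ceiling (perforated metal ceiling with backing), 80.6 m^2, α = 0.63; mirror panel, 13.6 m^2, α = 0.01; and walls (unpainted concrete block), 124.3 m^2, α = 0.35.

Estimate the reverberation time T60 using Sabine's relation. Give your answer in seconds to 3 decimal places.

0.469 seconds

Equivalent absorption area: A = 80.6*0.03 + 80.6*0.63 + 13.6*0.01 + 124.3*0.35 = 96.837 m^2.
Volume V = 13.9 × 5.8 × 3.5 = 282.17 m³.
Sabine: RT60 = 0.161 × 282.17 / 96.837 = 0.469 s.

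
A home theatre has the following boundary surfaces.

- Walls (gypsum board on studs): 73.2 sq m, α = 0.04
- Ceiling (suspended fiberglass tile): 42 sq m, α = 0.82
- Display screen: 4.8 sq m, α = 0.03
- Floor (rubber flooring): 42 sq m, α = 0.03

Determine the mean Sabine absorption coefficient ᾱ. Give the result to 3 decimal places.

Total surface area S = 162.0 sq m.
A = 73.2·0.04 + 42·0.82 + 4.8·0.03 + 42·0.03 = 38.772 sabins.
ᾱ = A/S = 0.239.

0.239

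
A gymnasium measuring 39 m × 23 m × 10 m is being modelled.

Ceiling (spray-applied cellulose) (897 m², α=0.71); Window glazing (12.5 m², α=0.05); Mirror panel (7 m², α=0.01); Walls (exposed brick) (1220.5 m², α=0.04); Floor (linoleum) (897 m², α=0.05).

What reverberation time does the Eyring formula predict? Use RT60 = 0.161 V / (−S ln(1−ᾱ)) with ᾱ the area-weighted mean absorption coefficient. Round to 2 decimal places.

Total surface area S = 897 + 12.5 + 7 + 1220.5 + 897 = 3034.0 m².
Σ(Sᵢαᵢ) = 897×0.71 + 12.5×0.05 + 7×0.01 + 1220.5×0.04 + 897×0.05 = 731.235.
Mean coefficient ᾱ = A/S = 0.2410.
Eyring denominator: −S ln(1−ᾱ) = 836.636.
V = 39 × 23 × 10 = 8970 m³.
RT60 = 0.161 × 8970 / 836.636 = 1.73 s.

1.73 seconds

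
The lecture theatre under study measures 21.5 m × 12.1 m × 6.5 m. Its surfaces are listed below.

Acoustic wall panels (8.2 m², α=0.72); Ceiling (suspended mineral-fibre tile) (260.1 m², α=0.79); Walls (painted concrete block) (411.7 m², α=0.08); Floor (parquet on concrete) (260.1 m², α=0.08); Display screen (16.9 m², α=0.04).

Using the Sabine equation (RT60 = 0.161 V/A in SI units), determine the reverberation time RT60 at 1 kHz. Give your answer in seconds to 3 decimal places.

Equivalent absorption area: A = 8.2*0.72 + 260.1*0.79 + 411.7*0.08 + 260.1*0.08 + 16.9*0.04 = 265.803 m².
V = 21.5·12.1·6.5 = 1690.975 m³.
T = 0.161 V/A = 0.161·1690.975/265.803 = 1.024 s.

1.024 s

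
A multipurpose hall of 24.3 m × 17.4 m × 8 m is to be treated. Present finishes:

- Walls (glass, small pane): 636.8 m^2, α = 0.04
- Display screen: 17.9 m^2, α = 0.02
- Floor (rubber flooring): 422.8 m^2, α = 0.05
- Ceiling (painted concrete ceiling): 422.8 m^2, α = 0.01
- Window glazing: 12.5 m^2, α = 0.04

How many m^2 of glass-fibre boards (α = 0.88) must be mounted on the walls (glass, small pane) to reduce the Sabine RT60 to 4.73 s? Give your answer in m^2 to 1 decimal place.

A₁ = Σ Sᵢαᵢ = 636.8×0.04 + 17.9×0.02 + 422.8×0.05 + 422.8×0.01 + 12.5×0.04 = 51.698 sabins.
V = 3382.56 m³. Target absorption A₂ = 0.161 × 3382.56 / 4.73 = 115.136 sabins.
ΔA needed = 115.136 − 51.698 = 63.438 sabins.
Each m^2 of panel replacing the walls (glass, small pane) adds (0.88 − 0.04) = 0.84 sabins.
Area = ΔA/Δα = 63.438/0.84 = 75.5 m^2.

75.5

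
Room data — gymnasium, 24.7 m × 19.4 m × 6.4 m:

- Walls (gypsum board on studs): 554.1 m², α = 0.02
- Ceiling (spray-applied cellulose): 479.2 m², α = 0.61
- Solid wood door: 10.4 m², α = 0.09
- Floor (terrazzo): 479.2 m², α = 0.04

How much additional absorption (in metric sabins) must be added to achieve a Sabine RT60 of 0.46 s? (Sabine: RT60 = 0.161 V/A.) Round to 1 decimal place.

Equivalent absorption area: A₁ = 554.1·0.02 + 479.2·0.61 + 10.4·0.09 + 479.2·0.04 = 323.498 m².
V = 3066.752 m³. Required absorption A₂ = 0.161 × 3066.752 / 0.46 = 1073.363 sabins.
Additional absorption ΔA = 1073.363 − 323.498 = 749.9 sabins.

749.9 sabins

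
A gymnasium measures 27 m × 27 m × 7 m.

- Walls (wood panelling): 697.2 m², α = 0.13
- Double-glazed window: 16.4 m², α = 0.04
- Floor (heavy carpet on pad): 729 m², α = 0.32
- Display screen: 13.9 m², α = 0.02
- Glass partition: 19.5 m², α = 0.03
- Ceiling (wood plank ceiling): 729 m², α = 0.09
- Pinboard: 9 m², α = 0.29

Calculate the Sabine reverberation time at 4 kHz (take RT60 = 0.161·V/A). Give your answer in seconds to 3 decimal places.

Summing Sᵢαᵢ: 90.636 + 0.656 + 233.280 + 0.278 + 0.585 + 65.610 + 2.610 → A = 393.655 sabins.
V = 27·27·7 = 5103 m³.
RT60 = 0.161 · V / A = 0.161 × 5103 / 393.655 = 2.087 s.

2.087 s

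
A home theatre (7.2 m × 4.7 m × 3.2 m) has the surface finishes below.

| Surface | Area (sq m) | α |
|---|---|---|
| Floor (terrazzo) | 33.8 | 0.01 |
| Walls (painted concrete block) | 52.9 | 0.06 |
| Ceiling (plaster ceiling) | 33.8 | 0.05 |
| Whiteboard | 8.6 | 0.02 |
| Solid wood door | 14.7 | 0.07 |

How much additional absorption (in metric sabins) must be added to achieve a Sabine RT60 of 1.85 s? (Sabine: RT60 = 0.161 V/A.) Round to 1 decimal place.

Total absorption A₁ = 33.8×0.01 + 52.9×0.06 + 33.8×0.05 + 8.6×0.02 + 14.7×0.07
  = 0.338 + 3.174 + 1.690 + 0.172 + 1.029 = 6.403 sq m sabins.
V = 108.288 m³. Required absorption A₂ = 0.161 × 108.288 / 1.85 = 9.424 sabins.
Additional absorption ΔA = 9.424 − 6.403 = 3.0 sabins.

3.0 sabins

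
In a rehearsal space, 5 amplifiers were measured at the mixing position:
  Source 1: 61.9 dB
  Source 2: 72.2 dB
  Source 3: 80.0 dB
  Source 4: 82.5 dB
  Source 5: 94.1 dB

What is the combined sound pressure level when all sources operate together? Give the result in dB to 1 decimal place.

Sum in the linear (power) domain: Σ 10^(Lᵢ/10) = 10^(61.9/10) + 10^(72.2/10) + 10^(80.0/10) + 10^(82.5/10) + 10^(94.1/10) = 2.866e+09.
L_total = 10·log₁₀(2.866e+09) = 94.6 dB.

94.6 dB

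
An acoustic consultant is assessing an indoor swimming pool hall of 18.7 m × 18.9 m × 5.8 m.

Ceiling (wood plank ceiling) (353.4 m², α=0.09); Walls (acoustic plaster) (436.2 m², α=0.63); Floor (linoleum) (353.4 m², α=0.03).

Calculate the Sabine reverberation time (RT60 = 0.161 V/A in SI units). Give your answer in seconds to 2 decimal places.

1.04 s

Summing Sᵢαᵢ: 31.806 + 274.806 + 10.602 → A = 317.214 sabins.
Room volume: 2049.894 m³.
RT60 = 0.161 · V / A = 0.161 × 2049.894 / 317.214 = 1.04 s.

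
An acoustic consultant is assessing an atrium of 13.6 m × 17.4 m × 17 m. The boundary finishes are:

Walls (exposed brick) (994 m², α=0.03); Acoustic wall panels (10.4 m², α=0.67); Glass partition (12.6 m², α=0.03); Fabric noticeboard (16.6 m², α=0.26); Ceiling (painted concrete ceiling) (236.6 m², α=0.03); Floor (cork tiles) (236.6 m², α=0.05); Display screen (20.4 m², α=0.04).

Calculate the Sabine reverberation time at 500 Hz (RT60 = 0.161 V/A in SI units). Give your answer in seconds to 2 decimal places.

Total absorption A = 994×0.03 + 10.4×0.67 + 12.6×0.03 + 16.6×0.26 + 236.6×0.03 + 236.6×0.05 + 20.4×0.04
  = 29.820 + 6.968 + 0.378 + 4.316 + 7.098 + 11.830 + 0.816 = 61.226 m² sabins.
Volume V = 13.6 × 17.4 × 17 = 4022.88 m³.
Sabine: RT60 = 0.161 × 4022.88 / 61.226 = 10.58 s.

10.58 s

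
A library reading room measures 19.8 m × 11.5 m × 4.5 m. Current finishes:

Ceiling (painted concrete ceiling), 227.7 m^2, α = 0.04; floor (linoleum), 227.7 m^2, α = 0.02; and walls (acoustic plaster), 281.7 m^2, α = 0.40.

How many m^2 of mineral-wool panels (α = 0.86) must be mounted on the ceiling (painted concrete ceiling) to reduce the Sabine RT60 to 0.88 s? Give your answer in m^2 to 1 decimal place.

74.5

Summing Sᵢαᵢ: 9.108 + 4.554 + 112.680 → A₁ = 126.342 sabins.
V = 1024.65 m³. Target absorption A₂ = 0.161 × 1024.65 / 0.88 = 187.464 sabins.
ΔA needed = 187.464 − 126.342 = 61.122 sabins.
Each m^2 of panel replacing the ceiling (painted concrete ceiling) adds (0.86 − 0.04) = 0.82 sabins.
Area = ΔA/Δα = 61.122/0.82 = 74.5 m^2.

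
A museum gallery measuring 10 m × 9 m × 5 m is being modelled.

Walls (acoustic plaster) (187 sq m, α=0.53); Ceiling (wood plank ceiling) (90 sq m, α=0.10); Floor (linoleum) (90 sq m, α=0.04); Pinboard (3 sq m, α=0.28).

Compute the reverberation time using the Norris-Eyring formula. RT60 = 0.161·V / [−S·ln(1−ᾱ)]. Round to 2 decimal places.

Total surface area S = 187 + 90 + 90 + 3 = 370.0 sq m.
Σ(Sᵢαᵢ) = 187·0.53 + 90·0.10 + 90·0.04 + 3·0.28 = 112.550.
ᾱ = 112.550 / 370.0 = 0.3042.
Eyring denominator: −S ln(1−ᾱ) = 134.196.
V = 10 × 9 × 5 = 450 m³.
RT60 = 0.161 × 450 / 134.196 = 0.54 s.

0.54 s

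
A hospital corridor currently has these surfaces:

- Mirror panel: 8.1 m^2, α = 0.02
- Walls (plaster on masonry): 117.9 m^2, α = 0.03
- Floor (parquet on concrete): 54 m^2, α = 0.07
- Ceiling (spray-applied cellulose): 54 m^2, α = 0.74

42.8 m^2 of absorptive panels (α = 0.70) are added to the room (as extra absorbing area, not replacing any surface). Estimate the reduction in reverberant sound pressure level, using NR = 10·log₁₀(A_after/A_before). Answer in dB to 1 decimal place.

2.1 dB

Summing Sᵢαᵢ: 0.162 + 3.537 + 3.780 + 39.960 → A_before = 47.439 sabins.
Treatment contributes 42.8·0.70 = 29.960 sabins.
A_after = 47.439 + 29.960 = 77.399 sabins.
NR = 10·log₁₀(77.399/47.439) = 2.1 dB.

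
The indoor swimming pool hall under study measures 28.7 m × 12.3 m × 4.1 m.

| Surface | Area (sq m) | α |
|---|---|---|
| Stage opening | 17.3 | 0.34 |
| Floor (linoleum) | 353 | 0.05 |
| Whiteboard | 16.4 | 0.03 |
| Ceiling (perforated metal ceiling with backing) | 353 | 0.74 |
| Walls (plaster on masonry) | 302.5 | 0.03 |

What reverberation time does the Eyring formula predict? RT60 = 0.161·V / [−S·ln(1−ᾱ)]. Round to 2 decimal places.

Total surface area S = 17.3 + 353 + 16.4 + 353 + 302.5 = 1042.2 sq m.
Absorption A = 17.3×0.34 + 353×0.05 + 16.4×0.03 + 353×0.74 + 302.5×0.03 = 294.319 sabins.
Mean coefficient ᾱ = A/S = 0.2824.
−S·ln(1−ᾱ) = −1042.2 × ln(1 − 0.2824) = 345.847.
V = 28.7 × 12.3 × 4.1 = 1447.341 m³.
RT60 = 0.161 × 1447.341 / 345.847 = 0.67 s.

0.67 s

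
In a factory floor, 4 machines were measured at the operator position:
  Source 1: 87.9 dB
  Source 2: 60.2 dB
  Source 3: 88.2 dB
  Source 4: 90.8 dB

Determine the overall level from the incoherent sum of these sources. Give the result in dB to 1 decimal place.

93.9 dB

Σ 10^(Lᵢ/10) = 2.481e+09.
L_total = 10·log₁₀(2.481e+09) = 93.9 dB.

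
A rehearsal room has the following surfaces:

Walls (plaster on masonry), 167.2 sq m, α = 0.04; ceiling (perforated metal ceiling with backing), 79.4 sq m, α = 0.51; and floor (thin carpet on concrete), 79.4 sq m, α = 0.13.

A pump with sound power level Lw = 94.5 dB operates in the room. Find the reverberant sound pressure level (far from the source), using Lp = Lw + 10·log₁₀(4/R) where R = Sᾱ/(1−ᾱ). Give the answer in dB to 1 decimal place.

82.1 dB

A = 57.504 sabins; S = 326.0 sq m.
ᾱ = 0.1764, so room constant R = A/(1−ᾱ) = 69.820 sq m.
Lp = 94.5 + 10·log₁₀(4/69.820) = 94.5 + (-12.42) = 82.1 dB.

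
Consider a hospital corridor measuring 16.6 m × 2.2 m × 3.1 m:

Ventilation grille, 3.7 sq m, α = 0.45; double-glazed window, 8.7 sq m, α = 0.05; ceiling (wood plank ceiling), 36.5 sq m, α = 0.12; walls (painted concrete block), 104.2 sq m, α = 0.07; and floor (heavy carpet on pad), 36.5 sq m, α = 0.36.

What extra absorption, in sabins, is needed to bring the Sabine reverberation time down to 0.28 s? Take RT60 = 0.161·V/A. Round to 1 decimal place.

A₁ = Σ Sᵢαᵢ = 3.7×0.45 + 8.7×0.05 + 36.5×0.12 + 104.2×0.07 + 36.5×0.36 = 26.914 sabins.
V = 113.212 m³. Required absorption A₂ = 0.161 × 113.212 / 0.28 = 65.097 sabins.
Additional absorption ΔA = 65.097 − 26.914 = 38.2 sabins.

38.2 sabins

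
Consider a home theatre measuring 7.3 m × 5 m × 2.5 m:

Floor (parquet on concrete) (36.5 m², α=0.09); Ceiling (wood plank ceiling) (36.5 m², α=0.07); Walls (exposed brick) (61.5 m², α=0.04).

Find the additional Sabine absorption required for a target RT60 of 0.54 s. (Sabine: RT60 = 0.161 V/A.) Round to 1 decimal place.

18.9 sabins

Summing Sᵢαᵢ: 3.285 + 2.555 + 2.460 → A₁ = 8.300 sabins.
For T = 0.54 s, need A₂ = 0.161·V/T = 0.161·91.25/0.54 = 27.206 sabins.
Shortfall: 27.206 − 8.300 = 18.9 sabins.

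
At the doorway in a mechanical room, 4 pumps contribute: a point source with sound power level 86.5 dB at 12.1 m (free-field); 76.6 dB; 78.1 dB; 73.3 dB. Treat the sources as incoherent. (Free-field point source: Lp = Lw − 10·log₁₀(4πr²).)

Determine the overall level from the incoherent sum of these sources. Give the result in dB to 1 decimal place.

81.2 dB

Source at 12.1 m: Lp = 86.5 − 10·log₁₀(4π·12.1²) = 86.5 − 10·log₁₀(1839.842) = 53.9 dB.
Sum in the linear (power) domain: Σ 10^(Lᵢ/10) = 10^(53.9/10) + 10^(76.6/10) + 10^(78.1/10) + 10^(73.3/10) = 1.319e+08.
Combined level = 10 log₁₀(1.319e+08) = 81.2 dB.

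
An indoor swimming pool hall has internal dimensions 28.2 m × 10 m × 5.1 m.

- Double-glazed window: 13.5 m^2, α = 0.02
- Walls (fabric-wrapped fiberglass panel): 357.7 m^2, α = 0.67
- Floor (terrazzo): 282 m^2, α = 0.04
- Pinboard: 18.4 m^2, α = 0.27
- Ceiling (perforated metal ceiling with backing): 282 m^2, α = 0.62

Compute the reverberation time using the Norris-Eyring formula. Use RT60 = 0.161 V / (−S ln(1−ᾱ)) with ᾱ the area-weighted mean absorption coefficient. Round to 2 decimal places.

Total surface area S = 13.5 + 357.7 + 282 + 18.4 + 282 = 953.6 m^2.
Σ(Sᵢαᵢ) = 13.5×0.02 + 357.7×0.67 + 282×0.04 + 18.4×0.27 + 282×0.62 = 431.017.
Mean coefficient ᾱ = A/S = 0.4520.
Eyring denominator: −S ln(1−ᾱ) = 573.571.
V = 28.2 × 10 × 5.1 = 1438.2 m³.
T = 0.161·V/[−S·ln(1−ᾱ)] = 0.161·1438.2/573.571 = 0.40 s.

0.40 s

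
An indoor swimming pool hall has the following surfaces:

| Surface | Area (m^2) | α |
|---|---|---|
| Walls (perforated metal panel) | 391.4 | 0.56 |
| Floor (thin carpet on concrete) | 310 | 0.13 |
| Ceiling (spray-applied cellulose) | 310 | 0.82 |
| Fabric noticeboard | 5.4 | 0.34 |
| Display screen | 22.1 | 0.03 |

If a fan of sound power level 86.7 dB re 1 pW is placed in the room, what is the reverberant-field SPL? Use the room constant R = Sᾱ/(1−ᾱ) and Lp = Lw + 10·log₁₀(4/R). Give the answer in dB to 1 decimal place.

62.6 dB

A = 516.183 sabins; S = 1038.9 m^2.
ᾱ = 0.4969, so room constant R = A/(1−ᾱ) = 1026.005 m^2.
Lp = 86.7 + 10·log₁₀(4/1026.005) = 86.7 + (-24.09) = 62.6 dB.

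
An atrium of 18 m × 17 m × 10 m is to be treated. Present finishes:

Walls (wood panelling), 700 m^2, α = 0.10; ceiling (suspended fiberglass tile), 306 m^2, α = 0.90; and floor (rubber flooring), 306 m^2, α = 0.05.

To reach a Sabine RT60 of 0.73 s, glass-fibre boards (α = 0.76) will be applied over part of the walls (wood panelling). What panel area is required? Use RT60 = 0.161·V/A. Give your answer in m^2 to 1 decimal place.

Total absorption A₁ = 700×0.10 + 306×0.90 + 306×0.05
  = 70.000 + 275.400 + 15.300 = 360.700 m^2 sabins.
V = 3060 m³. Target absorption A₂ = 0.161 × 3060 / 0.73 = 674.877 sabins.
ΔA needed = 674.877 − 360.700 = 314.177 sabins.
Each m^2 of panel replacing the walls (wood panelling) adds (0.76 − 0.10) = 0.66 sabins.
Area = ΔA/Δα = 314.177/0.66 = 476.0 m^2.

476.0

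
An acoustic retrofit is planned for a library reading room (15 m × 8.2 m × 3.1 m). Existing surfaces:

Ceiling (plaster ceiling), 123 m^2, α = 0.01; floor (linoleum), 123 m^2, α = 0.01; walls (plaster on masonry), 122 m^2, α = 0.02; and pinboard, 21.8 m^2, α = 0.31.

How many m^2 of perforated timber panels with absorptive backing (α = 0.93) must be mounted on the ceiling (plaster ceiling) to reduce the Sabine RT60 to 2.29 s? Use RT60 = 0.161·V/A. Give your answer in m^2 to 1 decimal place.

16.5

A₁ = Σ Sᵢαᵢ = 123·0.01 + 123·0.01 + 122·0.02 + 21.8·0.31 = 11.658 sabins.
Required A₂ = 0.161·381.3/2.29 = 26.808 sabins.
ΔA needed = 26.808 − 11.658 = 15.150 sabins.
Net gain per m^2: Δα = 0.93 − 0.01 = 0.92.
Area = ΔA/Δα = 15.150/0.92 = 16.5 m^2.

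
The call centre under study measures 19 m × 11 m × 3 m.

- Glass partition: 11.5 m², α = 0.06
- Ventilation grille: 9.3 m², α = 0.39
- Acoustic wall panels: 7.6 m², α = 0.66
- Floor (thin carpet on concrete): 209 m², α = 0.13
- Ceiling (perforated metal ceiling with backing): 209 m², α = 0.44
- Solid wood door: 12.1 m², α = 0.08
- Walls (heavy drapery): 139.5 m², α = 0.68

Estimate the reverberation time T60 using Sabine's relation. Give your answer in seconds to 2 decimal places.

0.45 s

A = Σ Sᵢαᵢ = 11.5·0.06 + 9.3·0.39 + 7.6·0.66 + 209·0.13 + 209·0.44 + 12.1·0.08 + 139.5·0.68 = 224.291 sabins.
V = 19·11·3 = 627 m³.
RT60 = 0.161 · V / A = 0.161 × 627 / 224.291 = 0.45 s.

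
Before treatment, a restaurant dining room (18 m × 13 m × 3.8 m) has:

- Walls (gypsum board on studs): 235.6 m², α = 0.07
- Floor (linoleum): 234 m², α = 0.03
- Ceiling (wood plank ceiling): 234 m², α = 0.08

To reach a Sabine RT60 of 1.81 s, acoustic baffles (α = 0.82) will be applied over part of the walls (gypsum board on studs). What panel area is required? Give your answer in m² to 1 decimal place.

49.2

Summing Sᵢαᵢ: 16.492 + 7.020 + 18.720 → A₁ = 42.232 sabins.
Required A₂ = 0.161·889.2/1.81 = 79.095 sabins.
Absorption to add: 79.095 − 42.232 = 36.863 sabins.
Net gain per m²: Δα = 0.82 − 0.07 = 0.75.
Area = ΔA/Δα = 36.863/0.75 = 49.2 m².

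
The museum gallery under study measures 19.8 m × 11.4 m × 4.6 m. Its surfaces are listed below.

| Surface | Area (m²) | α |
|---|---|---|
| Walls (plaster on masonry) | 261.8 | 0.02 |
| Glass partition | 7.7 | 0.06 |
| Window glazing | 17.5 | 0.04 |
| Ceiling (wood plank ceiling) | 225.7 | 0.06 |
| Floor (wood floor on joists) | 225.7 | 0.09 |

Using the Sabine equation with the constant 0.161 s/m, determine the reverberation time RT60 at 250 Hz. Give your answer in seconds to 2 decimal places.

4.15 s

Total absorption A = 261.8·0.02 + 7.7·0.06 + 17.5·0.04 + 225.7·0.06 + 225.7·0.09
  = 5.236 + 0.462 + 0.700 + 13.542 + 20.313 = 40.253 m² sabins.
V = 19.8·11.4·4.6 = 1038.312 m³.
Sabine: RT60 = 0.161 × 1038.312 / 40.253 = 4.15 s.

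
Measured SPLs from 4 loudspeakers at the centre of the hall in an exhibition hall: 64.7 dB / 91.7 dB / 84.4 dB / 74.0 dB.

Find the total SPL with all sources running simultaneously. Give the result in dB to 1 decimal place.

92.5 dB

Sum in the linear (power) domain: Σ 10^(Lᵢ/10) = 10^(64.7/10) + 10^(91.7/10) + 10^(84.4/10) + 10^(74.0/10) = 1.783e+09.
L_total = 10·log₁₀(1.783e+09) = 92.5 dB.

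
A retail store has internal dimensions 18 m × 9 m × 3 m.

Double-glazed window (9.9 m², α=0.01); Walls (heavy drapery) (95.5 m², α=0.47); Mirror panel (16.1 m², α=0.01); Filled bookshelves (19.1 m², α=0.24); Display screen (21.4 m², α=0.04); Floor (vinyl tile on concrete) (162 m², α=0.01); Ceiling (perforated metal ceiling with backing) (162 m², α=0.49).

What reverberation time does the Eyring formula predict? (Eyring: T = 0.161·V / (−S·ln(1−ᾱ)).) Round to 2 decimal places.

Total surface area S = 9.9 + 95.5 + 16.1 + 19.1 + 21.4 + 162 + 162 = 486.0 m².
Absorption A = 9.9·0.01 + 95.5·0.47 + 16.1·0.01 + 19.1·0.24 + 21.4·0.04 + 162·0.01 + 162·0.49 = 131.585 sabins.
ᾱ = 131.585 / 486.0 = 0.2708.
Eyring denominator: −S ln(1−ᾱ) = 153.482.
V = 18 × 9 × 3 = 486 m³.
T = 0.161·V/[−S·ln(1−ᾱ)] = 0.161·486/153.482 = 0.51 s.

0.51 s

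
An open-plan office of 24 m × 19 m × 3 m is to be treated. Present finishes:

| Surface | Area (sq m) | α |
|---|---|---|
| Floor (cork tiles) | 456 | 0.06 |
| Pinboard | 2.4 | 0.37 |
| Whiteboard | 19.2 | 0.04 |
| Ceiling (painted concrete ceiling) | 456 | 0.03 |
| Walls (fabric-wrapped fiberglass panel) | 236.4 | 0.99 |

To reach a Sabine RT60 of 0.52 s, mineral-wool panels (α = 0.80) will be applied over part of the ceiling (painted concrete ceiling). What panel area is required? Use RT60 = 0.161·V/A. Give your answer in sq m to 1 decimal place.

190.7

Total absorption A₁ = 456·0.06 + 2.4·0.37 + 19.2·0.04 + 456·0.03 + 236.4·0.99
  = 27.360 + 0.888 + 0.768 + 13.680 + 234.036 = 276.732 sq m sabins.
Required A₂ = 0.161·1368/0.52 = 423.554 sabins.
Absorption to add: 423.554 − 276.732 = 146.822 sabins.
Net gain per sq m: Δα = 0.80 − 0.03 = 0.77.
Panel area = 146.822 / 0.77 = 190.7 sq m.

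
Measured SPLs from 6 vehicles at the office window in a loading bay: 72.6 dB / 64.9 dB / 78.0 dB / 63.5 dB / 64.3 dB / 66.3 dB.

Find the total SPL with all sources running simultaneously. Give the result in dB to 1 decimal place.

79.7 dB

Sum in the linear (power) domain: Σ 10^(Lᵢ/10) = 10^(72.6/10) + 10^(64.9/10) + 10^(78.0/10) + 10^(63.5/10) + 10^(64.3/10) + 10^(66.3/10) = 9.358e+07.
Combined level = 10 log₁₀(9.358e+07) = 79.7 dB.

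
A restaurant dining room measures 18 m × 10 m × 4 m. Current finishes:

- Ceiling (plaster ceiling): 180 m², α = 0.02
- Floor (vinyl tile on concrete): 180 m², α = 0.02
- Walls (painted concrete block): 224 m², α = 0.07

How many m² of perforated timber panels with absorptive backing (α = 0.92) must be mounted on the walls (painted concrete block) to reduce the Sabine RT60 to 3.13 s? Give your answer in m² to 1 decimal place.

Equivalent absorption area: A₁ = 180×0.02 + 180×0.02 + 224×0.07 = 22.880 m².
V = 720 m³. Target absorption A₂ = 0.161 × 720 / 3.13 = 37.035 sabins.
Absorption to add: 37.035 − 22.880 = 14.155 sabins.
Net gain per m²: Δα = 0.92 − 0.07 = 0.85.
Area = ΔA/Δα = 14.155/0.85 = 16.7 m².

16.7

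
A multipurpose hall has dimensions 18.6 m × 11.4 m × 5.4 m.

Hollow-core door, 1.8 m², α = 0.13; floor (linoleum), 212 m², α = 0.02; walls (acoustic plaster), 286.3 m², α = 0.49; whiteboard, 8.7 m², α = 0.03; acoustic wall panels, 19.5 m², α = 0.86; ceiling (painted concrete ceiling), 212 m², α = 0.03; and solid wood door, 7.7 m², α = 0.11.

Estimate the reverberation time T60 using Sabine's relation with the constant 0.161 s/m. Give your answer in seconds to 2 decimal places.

1.09 seconds

A = Σ Sᵢαᵢ = 1.8·0.13 + 212·0.02 + 286.3·0.49 + 8.7·0.03 + 19.5·0.86 + 212·0.03 + 7.7·0.11 = 168.999 sabins.
Volume V = 18.6 × 11.4 × 5.4 = 1145.016 m³.
Sabine: RT60 = 0.161 × 1145.016 / 168.999 = 1.09 s.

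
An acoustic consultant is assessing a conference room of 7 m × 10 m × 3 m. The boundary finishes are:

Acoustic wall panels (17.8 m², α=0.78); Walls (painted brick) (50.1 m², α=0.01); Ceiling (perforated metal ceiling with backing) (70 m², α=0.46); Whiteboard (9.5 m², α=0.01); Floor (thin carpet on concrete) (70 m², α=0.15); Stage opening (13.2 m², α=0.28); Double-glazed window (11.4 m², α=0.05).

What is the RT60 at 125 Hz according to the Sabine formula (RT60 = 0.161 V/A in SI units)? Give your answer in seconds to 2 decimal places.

0.55 seconds

Total absorption A = 17.8×0.78 + 50.1×0.01 + 70×0.46 + 9.5×0.01 + 70×0.15 + 13.2×0.28 + 11.4×0.05
  = 13.884 + 0.501 + 32.200 + 0.095 + 10.500 + 3.696 + 0.570 = 61.446 m² sabins.
Volume V = 7 × 10 × 3 = 210 m³.
RT60 = 0.161 · V / A = 0.161 × 210 / 61.446 = 0.55 s.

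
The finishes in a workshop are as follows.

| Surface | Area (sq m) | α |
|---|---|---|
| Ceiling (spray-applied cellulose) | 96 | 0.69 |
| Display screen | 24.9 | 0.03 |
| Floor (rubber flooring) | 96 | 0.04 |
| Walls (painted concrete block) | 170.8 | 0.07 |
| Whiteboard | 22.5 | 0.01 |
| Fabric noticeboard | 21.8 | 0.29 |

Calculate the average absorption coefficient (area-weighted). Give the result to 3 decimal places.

0.207

Total surface area S = 432.0 sq m.
Σ(Sᵢαᵢ) = 96*0.69 + 24.9*0.03 + 96*0.04 + 170.8*0.07 + 22.5*0.01 + 21.8*0.29 = 89.330.
ᾱ = A/S = 0.207.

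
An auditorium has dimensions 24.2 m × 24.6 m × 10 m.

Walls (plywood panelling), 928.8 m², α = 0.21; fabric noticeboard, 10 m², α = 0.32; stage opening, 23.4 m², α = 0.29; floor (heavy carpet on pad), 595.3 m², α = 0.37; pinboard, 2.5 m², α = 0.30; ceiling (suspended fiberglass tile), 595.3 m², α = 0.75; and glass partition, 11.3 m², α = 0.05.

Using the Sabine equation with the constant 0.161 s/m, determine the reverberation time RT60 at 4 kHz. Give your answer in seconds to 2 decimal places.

Equivalent absorption area: A = 928.8*0.21 + 10*0.32 + 23.4*0.29 + 595.3*0.37 + 2.5*0.30 + 595.3*0.75 + 11.3*0.05 = 873.085 m².
Volume V = 24.2 × 24.6 × 10 = 5953.2 m³.
T = 0.161 V/A = 0.161·5953.2/873.085 = 1.10 s.

1.10 s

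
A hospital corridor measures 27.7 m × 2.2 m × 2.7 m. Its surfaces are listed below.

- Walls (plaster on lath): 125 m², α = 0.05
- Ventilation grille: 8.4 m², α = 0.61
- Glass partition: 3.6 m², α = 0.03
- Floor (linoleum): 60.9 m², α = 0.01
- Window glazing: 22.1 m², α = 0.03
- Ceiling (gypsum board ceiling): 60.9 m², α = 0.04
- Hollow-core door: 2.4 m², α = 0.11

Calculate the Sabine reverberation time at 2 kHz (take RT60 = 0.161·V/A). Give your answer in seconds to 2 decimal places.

Total absorption A = 125·0.05 + 8.4·0.61 + 3.6·0.03 + 60.9·0.01 + 22.1·0.03 + 60.9·0.04 + 2.4·0.11
  = 6.250 + 5.124 + 0.108 + 0.609 + 0.663 + 2.436 + 0.264 = 15.454 m² sabins.
Volume V = 27.7 × 2.2 × 2.7 = 164.538 m³.
T = 0.161 V/A = 0.161·164.538/15.454 = 1.71 s.

1.71 sec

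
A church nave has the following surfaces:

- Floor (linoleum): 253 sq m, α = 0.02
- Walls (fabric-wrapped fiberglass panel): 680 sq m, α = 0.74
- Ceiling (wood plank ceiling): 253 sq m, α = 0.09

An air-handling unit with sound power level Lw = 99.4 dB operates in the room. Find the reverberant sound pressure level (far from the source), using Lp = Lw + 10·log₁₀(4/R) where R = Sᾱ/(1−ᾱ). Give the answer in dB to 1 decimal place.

75.6 dB

Σ(Sᵢαᵢ) = 253·0.02 + 680·0.74 + 253·0.09 = 531.030; total area S = 1186.0 sq m.
ᾱ = 531.030/1186.0 = 0.4477; R = Sᾱ/(1−ᾱ) = 531.030/(1−0.4477) = 961.488 sq m.
Lp = Lw + 10 log₁₀(4/R) = 99.4 -23.81 = 75.6 dB.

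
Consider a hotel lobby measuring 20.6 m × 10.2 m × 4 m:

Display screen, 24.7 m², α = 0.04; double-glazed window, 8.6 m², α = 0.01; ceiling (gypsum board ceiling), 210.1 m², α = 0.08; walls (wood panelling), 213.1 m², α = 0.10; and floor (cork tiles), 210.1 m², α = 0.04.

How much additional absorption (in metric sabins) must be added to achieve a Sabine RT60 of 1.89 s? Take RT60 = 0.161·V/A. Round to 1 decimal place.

24.0 sabins

Summing Sᵢαᵢ: 0.988 + 0.086 + 16.808 + 21.310 + 8.404 → A₁ = 47.596 sabins.
For T = 1.89 s, need A₂ = 0.161·V/T = 0.161·840.48/1.89 = 71.596 sabins.
ΔA = A₂ − A₁ = 71.596 − 47.596 = 24.0 sabins.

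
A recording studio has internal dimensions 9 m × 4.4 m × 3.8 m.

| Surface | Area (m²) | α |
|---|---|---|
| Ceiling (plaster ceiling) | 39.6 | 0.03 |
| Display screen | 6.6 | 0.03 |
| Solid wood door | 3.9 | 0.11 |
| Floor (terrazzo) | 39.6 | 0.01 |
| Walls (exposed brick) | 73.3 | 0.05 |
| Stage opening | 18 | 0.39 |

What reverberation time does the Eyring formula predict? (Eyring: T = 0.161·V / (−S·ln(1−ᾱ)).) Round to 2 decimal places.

1.81 seconds

Total surface area S = 39.6 + 6.6 + 3.9 + 39.6 + 73.3 + 18 = 181.0 m².
Absorption A = 39.6·0.03 + 6.6·0.03 + 3.9·0.11 + 39.6·0.01 + 73.3·0.05 + 18·0.39 = 12.896 sabins.
ᾱ = 12.896 / 181.0 = 0.0712.
Eyring denominator: −S ln(1−ᾱ) = 13.369.
V = 9 × 4.4 × 3.8 = 150.48 m³.
T = 0.161·V/[−S·ln(1−ᾱ)] = 0.161·150.48/13.369 = 1.81 s.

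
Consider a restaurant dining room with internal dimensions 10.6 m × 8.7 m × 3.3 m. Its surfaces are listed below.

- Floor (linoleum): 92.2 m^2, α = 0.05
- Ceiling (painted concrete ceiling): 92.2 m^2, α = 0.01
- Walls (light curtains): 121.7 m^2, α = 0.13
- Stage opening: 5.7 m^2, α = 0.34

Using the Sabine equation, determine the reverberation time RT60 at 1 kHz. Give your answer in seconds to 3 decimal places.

2.104 sec

A = Σ Sᵢαᵢ = 92.2·0.05 + 92.2·0.01 + 121.7·0.13 + 5.7·0.34 = 23.291 sabins.
Volume V = 10.6 × 8.7 × 3.3 = 304.326 m³.
RT60 = 0.161 · V / A = 0.161 × 304.326 / 23.291 = 2.104 s.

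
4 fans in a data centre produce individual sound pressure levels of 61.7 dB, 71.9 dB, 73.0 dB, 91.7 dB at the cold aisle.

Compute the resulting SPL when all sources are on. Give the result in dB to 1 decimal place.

Sum in the linear (power) domain: Σ 10^(Lᵢ/10) = 10^(61.7/10) + 10^(71.9/10) + 10^(73.0/10) + 10^(91.7/10) = 1.516e+09.
L_total = 10·log₁₀(1.516e+09) = 91.8 dB.

91.8 dB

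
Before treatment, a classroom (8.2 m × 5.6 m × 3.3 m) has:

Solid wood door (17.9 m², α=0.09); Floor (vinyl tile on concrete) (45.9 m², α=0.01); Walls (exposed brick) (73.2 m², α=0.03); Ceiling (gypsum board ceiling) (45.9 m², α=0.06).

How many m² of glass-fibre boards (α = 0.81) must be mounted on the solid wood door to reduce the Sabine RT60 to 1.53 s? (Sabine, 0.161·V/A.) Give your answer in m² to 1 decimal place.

Equivalent absorption area: A₁ = 17.9·0.09 + 45.9·0.01 + 73.2·0.03 + 45.9·0.06 = 7.020 m².
V = 151.536 m³. Target absorption A₂ = 0.161 × 151.536 / 1.53 = 15.946 sabins.
Absorption to add: 15.946 − 7.020 = 8.926 sabins.
Net gain per m²: Δα = 0.81 − 0.09 = 0.72.
Area = ΔA/Δα = 8.926/0.72 = 12.4 m².

12.4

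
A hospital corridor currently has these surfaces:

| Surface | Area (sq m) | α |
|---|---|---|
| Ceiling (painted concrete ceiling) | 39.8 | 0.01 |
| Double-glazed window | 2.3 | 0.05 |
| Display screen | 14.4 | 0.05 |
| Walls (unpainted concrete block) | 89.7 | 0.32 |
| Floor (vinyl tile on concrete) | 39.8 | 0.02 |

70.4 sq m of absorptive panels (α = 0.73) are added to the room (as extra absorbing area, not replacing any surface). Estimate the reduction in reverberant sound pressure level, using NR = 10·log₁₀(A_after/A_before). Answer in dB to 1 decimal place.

4.3 dB

Total absorption A_before = 39.8×0.01 + 2.3×0.05 + 14.4×0.05 + 89.7×0.32 + 39.8×0.02
  = 0.398 + 0.115 + 0.720 + 28.704 + 0.796 = 30.733 sq m sabins.
Treatment contributes 70.4·0.73 = 51.392 sabins.
New total A_after = 82.125 sabins.
NR = 10·log₁₀(82.125/30.733) = 4.3 dB.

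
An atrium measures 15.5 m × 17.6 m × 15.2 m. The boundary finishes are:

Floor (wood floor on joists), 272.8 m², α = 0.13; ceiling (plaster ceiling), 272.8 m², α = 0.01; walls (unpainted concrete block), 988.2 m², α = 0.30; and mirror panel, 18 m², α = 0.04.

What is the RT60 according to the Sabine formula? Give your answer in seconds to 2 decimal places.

1.99 sec

A = Σ Sᵢαᵢ = 272.8·0.13 + 272.8·0.01 + 988.2·0.30 + 18·0.04 = 335.372 sabins.
Volume V = 15.5 × 17.6 × 15.2 = 4146.56 m³.
RT60 = 0.161 · V / A = 0.161 × 4146.56 / 335.372 = 1.99 s.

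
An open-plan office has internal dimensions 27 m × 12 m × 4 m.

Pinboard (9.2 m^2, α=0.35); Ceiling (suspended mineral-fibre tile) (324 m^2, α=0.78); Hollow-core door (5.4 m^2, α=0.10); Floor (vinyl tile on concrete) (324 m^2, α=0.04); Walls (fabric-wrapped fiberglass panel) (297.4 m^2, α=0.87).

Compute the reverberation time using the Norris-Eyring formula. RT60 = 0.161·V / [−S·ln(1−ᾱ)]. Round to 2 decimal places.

0.27 seconds

S = Σ Sᵢ = 960.0 m^2.
Σ(Sᵢαᵢ) = 9.2×0.35 + 324×0.78 + 5.4×0.10 + 324×0.04 + 297.4×0.87 = 528.178.
Mean coefficient ᾱ = A/S = 0.5502.
Eyring denominator: −S ln(1−ᾱ) = 766.994.
V = 27 × 12 × 4 = 1296 m³.
RT60 = 0.161 × 1296 / 766.994 = 0.27 s.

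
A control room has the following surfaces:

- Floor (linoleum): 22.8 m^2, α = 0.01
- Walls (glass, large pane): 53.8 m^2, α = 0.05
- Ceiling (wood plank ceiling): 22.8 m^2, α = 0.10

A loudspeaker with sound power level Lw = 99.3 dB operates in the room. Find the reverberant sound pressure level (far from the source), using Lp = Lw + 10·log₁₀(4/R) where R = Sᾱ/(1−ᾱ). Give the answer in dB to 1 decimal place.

A = 5.198 sabins; S = 99.4 m^2.
ᾱ = 0.0523, so room constant R = A/(1−ᾱ) = 5.485 m^2.
Lp = Lw + 10 log₁₀(4/R) = 99.3 -1.37 = 97.9 dB.

97.9 dB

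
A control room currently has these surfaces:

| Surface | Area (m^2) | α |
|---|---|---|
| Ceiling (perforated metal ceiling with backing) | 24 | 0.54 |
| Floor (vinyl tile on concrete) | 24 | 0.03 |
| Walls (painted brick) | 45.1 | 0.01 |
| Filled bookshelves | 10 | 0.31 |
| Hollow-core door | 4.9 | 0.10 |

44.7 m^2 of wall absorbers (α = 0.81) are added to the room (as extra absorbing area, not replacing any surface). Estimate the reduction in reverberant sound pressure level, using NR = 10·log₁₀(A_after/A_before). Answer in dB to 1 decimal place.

4.8 dB

Equivalent absorption area: A_before = 24*0.54 + 24*0.03 + 45.1*0.01 + 10*0.31 + 4.9*0.10 = 17.721 m^2.
Treatment contributes 44.7·0.81 = 36.207 sabins.
A_after = 17.721 + 36.207 = 53.928 sabins.
NR = 10·log₁₀(53.928/17.721) = 4.8 dB.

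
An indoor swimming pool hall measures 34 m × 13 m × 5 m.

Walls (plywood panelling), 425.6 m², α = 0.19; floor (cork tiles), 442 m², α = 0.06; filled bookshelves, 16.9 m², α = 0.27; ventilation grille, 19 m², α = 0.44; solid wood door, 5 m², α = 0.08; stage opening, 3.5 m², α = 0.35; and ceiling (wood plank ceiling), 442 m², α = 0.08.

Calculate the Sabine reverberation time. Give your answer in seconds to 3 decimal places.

Total absorption A = 425.6*0.19 + 442*0.06 + 16.9*0.27 + 19*0.44 + 5*0.08 + 3.5*0.35 + 442*0.08
  = 80.864 + 26.520 + 4.563 + 8.360 + 0.400 + 1.225 + 35.360 = 157.292 m² sabins.
Room volume: 2210 m³.
RT60 = 0.161 · V / A = 0.161 × 2210 / 157.292 = 2.262 s.

2.262 s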